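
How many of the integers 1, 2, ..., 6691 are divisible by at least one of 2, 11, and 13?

Apply inclusion-exclusion:
3345 + 608 + 514 − 304 − 257 − 46 + 23 = 3883

3883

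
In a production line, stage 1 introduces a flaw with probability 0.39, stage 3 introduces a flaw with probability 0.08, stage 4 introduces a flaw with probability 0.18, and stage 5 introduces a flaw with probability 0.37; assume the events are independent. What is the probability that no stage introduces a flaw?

0.28991592

P(none) = (1 − 0.39) × (1 − 0.08) × (1 − 0.18) × (1 − 0.37) = 0.61 × 0.92 × 0.82 × 0.63 = 0.28991592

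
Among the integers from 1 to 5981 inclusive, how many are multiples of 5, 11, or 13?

1966

By inclusion-exclusion,
floor(5981/5) + floor(5981/11) + floor(5981/13) − floor(5981/55) − floor(5981/65) − floor(5981/143) + floor(5981/715) = 1196 + 543 + 460 − 108 − 92 − 41 + 8 = 1966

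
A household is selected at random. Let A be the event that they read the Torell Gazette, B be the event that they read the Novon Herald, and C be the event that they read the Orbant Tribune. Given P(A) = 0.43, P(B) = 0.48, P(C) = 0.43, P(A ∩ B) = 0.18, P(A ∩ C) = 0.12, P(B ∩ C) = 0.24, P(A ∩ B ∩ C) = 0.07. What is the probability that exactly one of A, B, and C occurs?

0.47

By inclusion–exclusion (exactly-one form):
P(exactly one) = 0.43 + 0.48 + 0.43 − 2·0.18 − 2·0.12 − 2·0.24 + 3·0.07 = 0.47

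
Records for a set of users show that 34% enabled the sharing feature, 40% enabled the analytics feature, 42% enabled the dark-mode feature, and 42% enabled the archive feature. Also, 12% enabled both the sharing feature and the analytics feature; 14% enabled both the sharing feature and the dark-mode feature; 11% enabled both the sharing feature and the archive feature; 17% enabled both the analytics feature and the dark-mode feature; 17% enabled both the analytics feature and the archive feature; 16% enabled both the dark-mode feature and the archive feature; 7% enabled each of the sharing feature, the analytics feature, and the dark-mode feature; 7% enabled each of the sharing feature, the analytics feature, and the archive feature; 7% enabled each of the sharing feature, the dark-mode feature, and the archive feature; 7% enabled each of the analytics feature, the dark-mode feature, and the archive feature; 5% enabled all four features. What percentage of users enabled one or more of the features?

94%

Apply inclusion-exclusion:
P(≥1) = 34 + 40 + 42 + 42 − 12 − 14 − 11 − 17 − 17 − 16 + 7 + 7 + 7 + 7 − 5 = 94%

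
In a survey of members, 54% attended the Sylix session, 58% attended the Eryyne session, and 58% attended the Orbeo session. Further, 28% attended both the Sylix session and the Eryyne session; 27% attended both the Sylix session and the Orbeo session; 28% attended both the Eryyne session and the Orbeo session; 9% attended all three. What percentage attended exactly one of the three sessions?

By inclusion–exclusion (exactly-one form):
P(exactly one) = 54 + 58 + 58 − 2·28 − 2·27 − 2·28 + 3·9 = 31%

31%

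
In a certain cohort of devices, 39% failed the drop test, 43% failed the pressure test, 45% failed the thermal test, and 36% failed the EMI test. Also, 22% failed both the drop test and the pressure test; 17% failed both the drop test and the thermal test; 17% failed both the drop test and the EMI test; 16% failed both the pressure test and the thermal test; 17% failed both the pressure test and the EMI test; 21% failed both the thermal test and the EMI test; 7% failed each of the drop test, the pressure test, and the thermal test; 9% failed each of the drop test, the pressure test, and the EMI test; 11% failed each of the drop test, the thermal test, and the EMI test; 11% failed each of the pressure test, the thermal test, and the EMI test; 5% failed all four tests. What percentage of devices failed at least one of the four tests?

86%

P(at least one) = 39 + 43 + 45 + 36 − 22 − 17 − 17 − 16 − 17 − 21 + 7 + 9 + 11 + 11 − 5 = 86%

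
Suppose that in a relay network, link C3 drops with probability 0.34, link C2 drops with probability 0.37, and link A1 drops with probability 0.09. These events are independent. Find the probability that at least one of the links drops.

0.621622

Independence gives P(none) = ∏(1 − pᵢ).
P(none) = (1 − 0.34) × (1 − 0.37) × (1 − 0.09) = 0.66 × 0.63 × 0.91 = 0.378378
P(at least one) = 1 − 0.378378 = 0.621622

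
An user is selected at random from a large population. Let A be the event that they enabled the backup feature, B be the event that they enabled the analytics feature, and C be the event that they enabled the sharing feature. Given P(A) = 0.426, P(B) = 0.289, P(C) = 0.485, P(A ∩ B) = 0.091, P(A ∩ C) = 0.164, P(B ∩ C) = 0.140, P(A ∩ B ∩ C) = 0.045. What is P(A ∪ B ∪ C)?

Apply inclusion-exclusion:
P(A ∪ B ∪ C) = 0.426 + 0.289 + 0.485 − 0.091 − 0.164 − 0.140 + 0.045 = 0.850

0.850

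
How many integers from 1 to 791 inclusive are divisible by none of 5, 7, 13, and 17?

floor(791/5) + floor(791/7) + floor(791/13) + floor(791/17) − floor(791/35) − floor(791/65) − floor(791/85) − floor(791/91) − floor(791/119) − floor(791/221) + floor(791/455) + floor(791/595) + floor(791/1105) + floor(791/1547) − floor(791/7735) = 158 + 113 + 60 + 46 − 22 − 12 − 9 − 8 − 6 − 3 + 1 + 1 + 0 + 0 − 0 = 319
791 − 319 = 472

472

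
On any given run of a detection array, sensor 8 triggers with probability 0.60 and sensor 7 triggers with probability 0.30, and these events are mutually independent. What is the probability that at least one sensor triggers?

P(none) = (1 − 0.60) × (1 − 0.30) = 0.40 × 0.70 = 0.28
P(at least one) = 1 − 0.28 = 0.72

0.72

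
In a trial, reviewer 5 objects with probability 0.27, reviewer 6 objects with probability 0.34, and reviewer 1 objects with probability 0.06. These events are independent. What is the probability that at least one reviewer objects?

0.547108

P(none) = (1 − 0.27) × (1 − 0.34) × (1 − 0.06) = 0.73 × 0.66 × 0.94 = 0.452892
P(at least one) = 1 − 0.452892 = 0.547108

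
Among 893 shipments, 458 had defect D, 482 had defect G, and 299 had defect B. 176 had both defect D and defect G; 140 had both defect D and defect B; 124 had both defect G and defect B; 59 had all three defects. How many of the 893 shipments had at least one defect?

858

Inclusion–exclusion gives
N(≥1) = 458 + 482 + 299 − 176 − 140 − 124 + 59 = 858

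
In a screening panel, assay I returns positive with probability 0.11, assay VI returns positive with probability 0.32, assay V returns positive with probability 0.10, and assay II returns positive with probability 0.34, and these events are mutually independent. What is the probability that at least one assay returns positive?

Since the events are independent, P(none) is the product of the individual non-occurrence probabilities.
P(none) = (1 − 0.11) × (1 − 0.32) × (1 − 0.10) × (1 − 0.34) = 0.89 × 0.68 × 0.90 × 0.66 = 0.3594888
P(at least one) = 1 − 0.3594888 = 0.6405112

0.6405112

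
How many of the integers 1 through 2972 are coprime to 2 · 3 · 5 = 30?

Using inclusion–exclusion:
1486 + 990 + 594 − 495 − 297 − 198 + 99 = 2179
2972 − 2179 = 793

793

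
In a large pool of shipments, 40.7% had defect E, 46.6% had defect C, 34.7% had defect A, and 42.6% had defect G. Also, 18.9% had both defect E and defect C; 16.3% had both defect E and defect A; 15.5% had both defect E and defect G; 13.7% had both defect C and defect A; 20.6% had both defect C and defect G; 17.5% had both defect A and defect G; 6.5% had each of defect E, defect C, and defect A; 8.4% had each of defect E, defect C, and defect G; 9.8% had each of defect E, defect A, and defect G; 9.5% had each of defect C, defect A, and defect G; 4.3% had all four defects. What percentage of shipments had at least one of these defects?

By inclusion-exclusion,
P(at least one) = 40.7 + 46.6 + 34.7 + 42.6 − 18.9 − 16.3 − 15.5 − 13.7 − 20.6 − 17.5 + 6.5 + 8.4 + 9.8 + 9.5 − 4.3 = 92.0%

92.0%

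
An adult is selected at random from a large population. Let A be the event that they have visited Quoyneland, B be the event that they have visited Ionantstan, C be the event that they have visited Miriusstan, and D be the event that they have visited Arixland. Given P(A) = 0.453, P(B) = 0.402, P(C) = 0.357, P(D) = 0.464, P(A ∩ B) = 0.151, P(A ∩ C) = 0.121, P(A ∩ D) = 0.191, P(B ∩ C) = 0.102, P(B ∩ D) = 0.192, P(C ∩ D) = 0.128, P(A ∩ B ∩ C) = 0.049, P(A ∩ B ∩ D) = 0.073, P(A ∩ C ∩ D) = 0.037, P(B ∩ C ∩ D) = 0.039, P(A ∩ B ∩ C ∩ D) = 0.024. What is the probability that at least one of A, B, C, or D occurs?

By inclusion–exclusion:
P(A ∪ B ∪ C ∪ D) = 0.453 + 0.402 + 0.357 + 0.464 − 0.151 − 0.121 − 0.191 − 0.102 − 0.192 − 0.128 + 0.049 + 0.073 + 0.037 + 0.039 − 0.024 = 0.965

0.965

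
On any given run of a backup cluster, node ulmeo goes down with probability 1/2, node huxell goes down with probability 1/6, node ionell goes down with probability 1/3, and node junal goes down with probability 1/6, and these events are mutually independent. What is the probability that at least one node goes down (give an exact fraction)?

83/108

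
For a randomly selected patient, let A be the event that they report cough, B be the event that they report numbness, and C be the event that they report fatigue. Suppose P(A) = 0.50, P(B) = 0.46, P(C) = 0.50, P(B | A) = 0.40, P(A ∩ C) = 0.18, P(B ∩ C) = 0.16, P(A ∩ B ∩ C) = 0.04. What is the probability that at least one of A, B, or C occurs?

0.96

P(A ∩ B) = P(A)·P(B|A) = 0.50 × 0.40 = 0.20
Using inclusion–exclusion:
P(A ∪ B ∪ C) = 0.50 + 0.46 + 0.50 − 0.20 − 0.18 − 0.16 + 0.04 = 0.96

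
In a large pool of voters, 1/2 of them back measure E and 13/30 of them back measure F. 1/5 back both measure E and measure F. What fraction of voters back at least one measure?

Apply inclusion-exclusion:
P(union) = 1/2 + 13/30 − 1/5 = 11/15

11/15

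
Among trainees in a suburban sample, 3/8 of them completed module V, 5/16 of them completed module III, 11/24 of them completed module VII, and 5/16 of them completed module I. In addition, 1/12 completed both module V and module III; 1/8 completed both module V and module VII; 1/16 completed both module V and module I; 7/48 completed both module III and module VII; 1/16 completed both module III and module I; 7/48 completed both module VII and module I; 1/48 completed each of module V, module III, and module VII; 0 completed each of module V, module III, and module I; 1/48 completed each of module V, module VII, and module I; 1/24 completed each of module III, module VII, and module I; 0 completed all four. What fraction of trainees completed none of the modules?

P(at least one) = 3/8 + 5/16 + 11/24 + 5/16 − 1/12 − 1/8 − 1/16 − 7/48 − 1/16 − 7/48 + 1/48 + 0 + 1/48 + 1/24 − 0 = 11/12
P(none) = 1 − 11/12 = 1/12

1/12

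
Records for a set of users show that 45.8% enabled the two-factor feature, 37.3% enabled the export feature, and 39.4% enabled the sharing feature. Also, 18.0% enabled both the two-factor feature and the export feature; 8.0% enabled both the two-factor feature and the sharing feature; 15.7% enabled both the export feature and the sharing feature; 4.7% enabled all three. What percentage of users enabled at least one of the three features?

85.5%

P(≥1) = 45.8 + 37.3 + 39.4 − 18.0 − 8.0 − 15.7 + 4.7 = 85.5%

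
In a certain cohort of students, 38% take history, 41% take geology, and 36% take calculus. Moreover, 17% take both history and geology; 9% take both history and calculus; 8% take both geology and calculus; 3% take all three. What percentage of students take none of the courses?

Inclusion–exclusion gives
P(≥1) = 38 + 41 + 36 − 17 − 9 − 8 + 3 = 84%
P(none) = 100% − 84% = 16%

16%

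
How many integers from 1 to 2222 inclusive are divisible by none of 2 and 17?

1046

Using inclusion–exclusion:
1111 + 130 − 65 = 1176
2222 − 1176 = 1046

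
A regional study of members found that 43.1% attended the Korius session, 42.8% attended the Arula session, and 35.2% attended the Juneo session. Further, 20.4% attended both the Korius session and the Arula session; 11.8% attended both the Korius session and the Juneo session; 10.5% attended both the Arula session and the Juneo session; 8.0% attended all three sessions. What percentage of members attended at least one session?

86.4%

Inclusion–exclusion gives
P(union) = 43.1 + 42.8 + 35.2 − 20.4 − 11.8 − 10.5 + 8.0 = 86.4%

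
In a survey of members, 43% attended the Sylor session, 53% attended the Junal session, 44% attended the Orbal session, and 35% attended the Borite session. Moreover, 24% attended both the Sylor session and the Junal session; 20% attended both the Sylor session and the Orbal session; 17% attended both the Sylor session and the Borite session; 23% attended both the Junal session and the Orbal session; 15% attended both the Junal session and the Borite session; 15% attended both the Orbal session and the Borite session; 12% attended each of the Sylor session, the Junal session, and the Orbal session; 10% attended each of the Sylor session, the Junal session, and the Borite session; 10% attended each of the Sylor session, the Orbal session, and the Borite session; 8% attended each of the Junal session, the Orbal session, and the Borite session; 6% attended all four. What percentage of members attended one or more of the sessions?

Apply inclusion-exclusion:
P(at least one) = 43 + 53 + 44 + 35 − 24 − 20 − 17 − 23 − 15 − 15 + 12 + 10 + 10 + 8 − 6 = 95%

95%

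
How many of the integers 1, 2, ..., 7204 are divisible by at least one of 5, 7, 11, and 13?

⌊7204/5⌋ + ⌊7204/7⌋ + ⌊7204/11⌋ + ⌊7204/13⌋ − ⌊7204/35⌋ − ⌊7204/55⌋ − ⌊7204/65⌋ − ⌊7204/77⌋ − ⌊7204/91⌋ − ⌊7204/143⌋ + ⌊7204/385⌋ + ⌊7204/455⌋ + ⌊7204/715⌋ + ⌊7204/1001⌋ − ⌊7204/5005⌋ = 1440 + 1029 + 654 + 554 − 205 − 130 − 110 − 93 − 79 − 50 + 18 + 15 + 10 + 7 − 1 = 3059

3059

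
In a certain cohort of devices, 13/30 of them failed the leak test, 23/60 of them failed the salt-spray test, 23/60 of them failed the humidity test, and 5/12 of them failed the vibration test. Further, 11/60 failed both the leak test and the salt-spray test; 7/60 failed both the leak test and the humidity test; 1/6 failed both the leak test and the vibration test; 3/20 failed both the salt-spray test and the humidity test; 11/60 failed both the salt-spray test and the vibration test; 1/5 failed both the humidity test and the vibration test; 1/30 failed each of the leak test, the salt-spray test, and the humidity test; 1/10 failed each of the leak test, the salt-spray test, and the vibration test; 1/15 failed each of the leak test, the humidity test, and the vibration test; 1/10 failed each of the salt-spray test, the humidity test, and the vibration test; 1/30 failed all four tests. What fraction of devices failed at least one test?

53/60

Apply inclusion-exclusion:
P(≥1) = 13/30 + 23/60 + 23/60 + 5/12 − 11/60 − 7/60 − 1/6 − 3/20 − 11/60 − 1/5 + 1/30 + 1/10 + 1/15 + 1/10 − 1/30 = 53/60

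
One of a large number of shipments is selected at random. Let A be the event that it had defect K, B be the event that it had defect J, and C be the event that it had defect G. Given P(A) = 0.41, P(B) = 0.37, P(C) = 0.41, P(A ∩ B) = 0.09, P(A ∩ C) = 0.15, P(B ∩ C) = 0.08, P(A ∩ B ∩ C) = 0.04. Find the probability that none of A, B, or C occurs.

Using inclusion–exclusion:
P(A ∪ B ∪ C) = 0.41 + 0.37 + 0.41 − 0.09 − 0.15 − 0.08 + 0.04 = 0.91
P(none) = 1 − 0.91 = 0.09

0.09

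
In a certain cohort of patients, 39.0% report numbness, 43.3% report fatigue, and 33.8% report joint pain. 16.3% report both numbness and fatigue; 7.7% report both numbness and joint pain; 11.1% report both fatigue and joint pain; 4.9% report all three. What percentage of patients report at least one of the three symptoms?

85.9%

P(at least one) = 39.0 + 43.3 + 33.8 − 16.3 − 7.7 − 11.1 + 4.9 = 85.9%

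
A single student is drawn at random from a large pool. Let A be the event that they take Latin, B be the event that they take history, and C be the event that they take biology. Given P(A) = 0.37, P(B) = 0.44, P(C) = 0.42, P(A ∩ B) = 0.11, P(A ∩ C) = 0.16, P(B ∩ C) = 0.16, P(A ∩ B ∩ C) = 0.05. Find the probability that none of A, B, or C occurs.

0.15

Inclusion–exclusion gives
P(A ∪ B ∪ C) = 0.37 + 0.44 + 0.42 − 0.11 − 0.16 − 0.16 + 0.05 = 0.85
P(none) = 1 − 0.85 = 0.15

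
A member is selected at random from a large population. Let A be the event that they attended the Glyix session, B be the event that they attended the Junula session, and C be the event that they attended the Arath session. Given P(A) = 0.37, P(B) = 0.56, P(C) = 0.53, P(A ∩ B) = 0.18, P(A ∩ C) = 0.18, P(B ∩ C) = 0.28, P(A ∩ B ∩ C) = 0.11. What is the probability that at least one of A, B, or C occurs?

P(A ∪ B ∪ C) = 0.37 + 0.56 + 0.53 − 0.18 − 0.18 − 0.28 + 0.11 = 0.93

0.93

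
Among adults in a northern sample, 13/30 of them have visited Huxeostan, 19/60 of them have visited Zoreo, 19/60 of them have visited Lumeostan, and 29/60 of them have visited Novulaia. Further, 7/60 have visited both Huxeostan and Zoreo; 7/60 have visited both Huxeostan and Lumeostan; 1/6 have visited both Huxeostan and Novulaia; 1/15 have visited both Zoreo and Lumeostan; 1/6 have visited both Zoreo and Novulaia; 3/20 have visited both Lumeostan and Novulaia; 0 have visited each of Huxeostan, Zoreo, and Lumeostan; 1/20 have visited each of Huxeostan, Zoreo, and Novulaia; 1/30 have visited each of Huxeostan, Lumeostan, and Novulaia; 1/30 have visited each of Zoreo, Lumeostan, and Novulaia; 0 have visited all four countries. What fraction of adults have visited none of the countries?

7/60

P(≥1) = 13/30 + 19/60 + 19/60 + 29/60 − 7/60 − 7/60 − 1/6 − 1/15 − 1/6 − 3/20 + 0 + 1/20 + 1/30 + 1/30 − 0 = 53/60
P(none) = 1 − 53/60 = 7/60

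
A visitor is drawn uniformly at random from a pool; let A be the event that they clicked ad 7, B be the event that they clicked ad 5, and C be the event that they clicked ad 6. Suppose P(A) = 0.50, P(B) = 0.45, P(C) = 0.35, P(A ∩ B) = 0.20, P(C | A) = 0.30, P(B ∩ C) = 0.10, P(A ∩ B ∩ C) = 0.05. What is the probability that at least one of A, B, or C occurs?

0.90

P(A ∩ C) = P(A)·P(C|A) = 0.50 × 0.30 = 0.15
P(A ∪ B ∪ C) = 0.50 + 0.45 + 0.35 − 0.20 − 0.15 − 0.10 + 0.05 = 0.90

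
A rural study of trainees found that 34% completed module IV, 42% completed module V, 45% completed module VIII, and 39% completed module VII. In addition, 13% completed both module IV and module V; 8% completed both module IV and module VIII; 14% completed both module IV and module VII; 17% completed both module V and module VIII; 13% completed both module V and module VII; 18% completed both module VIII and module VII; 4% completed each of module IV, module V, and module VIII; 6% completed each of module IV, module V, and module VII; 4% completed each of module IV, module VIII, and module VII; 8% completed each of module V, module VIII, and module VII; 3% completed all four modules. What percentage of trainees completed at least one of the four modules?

P(union) = 34 + 42 + 45 + 39 − 13 − 8 − 14 − 17 − 13 − 18 + 4 + 6 + 4 + 8 − 3 = 96%

96%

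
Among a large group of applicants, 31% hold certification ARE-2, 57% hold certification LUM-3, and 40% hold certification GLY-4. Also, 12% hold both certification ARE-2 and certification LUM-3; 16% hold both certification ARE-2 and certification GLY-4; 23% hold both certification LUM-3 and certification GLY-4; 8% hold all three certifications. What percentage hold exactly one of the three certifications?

50%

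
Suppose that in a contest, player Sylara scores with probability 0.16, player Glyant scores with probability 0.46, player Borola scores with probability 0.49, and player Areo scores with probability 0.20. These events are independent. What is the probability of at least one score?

0.8149312

P(none) = (1 − 0.16) × (1 − 0.46) × (1 − 0.49) × (1 − 0.20) = 0.84 × 0.54 × 0.51 × 0.80 = 0.1850688
P(at least one) = 1 − 0.1850688 = 0.8149312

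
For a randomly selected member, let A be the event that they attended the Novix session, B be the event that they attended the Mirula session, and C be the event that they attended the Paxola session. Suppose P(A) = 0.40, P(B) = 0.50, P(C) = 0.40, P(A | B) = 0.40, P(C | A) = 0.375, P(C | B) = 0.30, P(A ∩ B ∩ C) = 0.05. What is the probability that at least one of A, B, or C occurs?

P(A ∩ B) = P(B)·P(A|B) = 0.50 × 0.40 = 0.20
P(A ∩ C) = P(A)·P(C|A) = 0.40 × 0.375 = 0.15
P(B ∩ C) = P(B)·P(C|B) = 0.50 × 0.30 = 0.15
P(A ∪ B ∪ C) = 0.40 + 0.50 + 0.40 − 0.20 − 0.15 − 0.15 + 0.05 = 0.85

0.85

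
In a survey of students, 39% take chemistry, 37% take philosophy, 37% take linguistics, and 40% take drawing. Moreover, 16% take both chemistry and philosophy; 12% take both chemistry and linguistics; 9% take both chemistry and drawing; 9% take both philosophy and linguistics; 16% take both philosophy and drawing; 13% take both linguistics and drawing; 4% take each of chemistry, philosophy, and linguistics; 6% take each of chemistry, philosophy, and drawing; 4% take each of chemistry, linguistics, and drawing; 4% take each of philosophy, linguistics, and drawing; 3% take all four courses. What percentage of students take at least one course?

93%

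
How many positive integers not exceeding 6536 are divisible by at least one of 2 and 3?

4357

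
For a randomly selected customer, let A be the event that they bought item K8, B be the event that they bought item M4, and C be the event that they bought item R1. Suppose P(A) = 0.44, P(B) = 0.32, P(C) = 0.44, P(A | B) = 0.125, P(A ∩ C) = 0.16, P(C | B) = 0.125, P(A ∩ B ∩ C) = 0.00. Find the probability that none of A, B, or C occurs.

0.04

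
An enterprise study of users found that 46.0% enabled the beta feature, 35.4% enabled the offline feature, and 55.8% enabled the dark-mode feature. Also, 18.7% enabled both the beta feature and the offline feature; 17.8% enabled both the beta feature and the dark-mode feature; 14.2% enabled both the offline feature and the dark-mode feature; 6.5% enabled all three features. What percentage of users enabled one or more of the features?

P(at least one) = 46.0 + 35.4 + 55.8 − 18.7 − 17.8 − 14.2 + 6.5 = 93.0%

93.0%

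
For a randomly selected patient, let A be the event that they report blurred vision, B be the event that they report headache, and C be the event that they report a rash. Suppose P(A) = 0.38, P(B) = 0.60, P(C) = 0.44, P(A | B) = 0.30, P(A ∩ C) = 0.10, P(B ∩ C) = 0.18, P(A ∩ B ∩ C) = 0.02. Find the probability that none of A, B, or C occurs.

P(A ∩ B) = P(B)·P(A|B) = 0.60 × 0.30 = 0.18
Using inclusion–exclusion:
P(A ∪ B ∪ C) = 0.38 + 0.60 + 0.44 − 0.18 − 0.10 − 0.18 + 0.02 = 0.98
P(none) = 1 − 0.98 = 0.02

0.02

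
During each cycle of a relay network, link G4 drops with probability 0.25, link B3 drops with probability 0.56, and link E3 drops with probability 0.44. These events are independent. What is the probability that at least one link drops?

Independence gives P(none) = ∏(1 − pᵢ).
P(none) = (1 − 0.25) × (1 − 0.56) × (1 − 0.44) = 0.75 × 0.44 × 0.56 = 0.1848
P(at least one) = 1 − 0.1848 = 0.8152

0.8152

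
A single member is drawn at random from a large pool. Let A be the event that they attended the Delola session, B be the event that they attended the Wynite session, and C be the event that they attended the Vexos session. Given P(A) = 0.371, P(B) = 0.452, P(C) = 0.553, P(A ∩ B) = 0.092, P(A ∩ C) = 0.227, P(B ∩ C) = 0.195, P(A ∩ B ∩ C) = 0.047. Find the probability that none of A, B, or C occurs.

0.091

Inclusion–exclusion gives
P(A ∪ B ∪ C) = 0.371 + 0.452 + 0.553 − 0.092 − 0.227 − 0.195 + 0.047 = 0.909
P(none) = 1 − 0.909 = 0.091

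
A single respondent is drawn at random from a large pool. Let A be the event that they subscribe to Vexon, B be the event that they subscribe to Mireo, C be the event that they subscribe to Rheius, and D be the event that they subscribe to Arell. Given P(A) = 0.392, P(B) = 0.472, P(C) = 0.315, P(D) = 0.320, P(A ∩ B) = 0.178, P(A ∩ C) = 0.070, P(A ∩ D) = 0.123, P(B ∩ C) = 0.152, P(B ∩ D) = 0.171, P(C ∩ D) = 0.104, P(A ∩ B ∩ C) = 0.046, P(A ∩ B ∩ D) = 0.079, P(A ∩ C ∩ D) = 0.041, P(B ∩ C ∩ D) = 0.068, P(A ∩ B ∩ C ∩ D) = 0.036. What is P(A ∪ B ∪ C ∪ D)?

P(A ∪ B ∪ C ∪ D) = 0.392 + 0.472 + 0.315 + 0.320 − 0.178 − 0.070 − 0.123 − 0.152 − 0.171 − 0.104 + 0.046 + 0.079 + 0.041 + 0.068 − 0.036 = 0.899

0.899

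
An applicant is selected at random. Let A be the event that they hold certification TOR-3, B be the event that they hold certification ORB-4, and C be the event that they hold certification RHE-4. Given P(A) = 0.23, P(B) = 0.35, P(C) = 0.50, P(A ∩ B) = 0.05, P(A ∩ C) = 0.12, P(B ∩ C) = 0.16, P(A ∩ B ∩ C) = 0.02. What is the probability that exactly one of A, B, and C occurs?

0.48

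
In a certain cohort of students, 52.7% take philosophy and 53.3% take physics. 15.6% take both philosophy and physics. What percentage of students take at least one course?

90.4%

P(≥1) = 52.7 + 53.3 − 15.6 = 90.4%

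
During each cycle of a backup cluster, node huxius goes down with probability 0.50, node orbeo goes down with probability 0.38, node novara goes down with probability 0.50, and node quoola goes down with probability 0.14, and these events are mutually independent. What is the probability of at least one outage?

0.8667

P(none) = (1 − 0.50) × (1 − 0.38) × (1 − 0.50) × (1 − 0.14) = 0.50 × 0.62 × 0.50 × 0.86 = 0.1333
P(at least one) = 1 − 0.1333 = 0.8667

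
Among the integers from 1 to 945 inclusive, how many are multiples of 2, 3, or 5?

693

⌊945/2⌋ + ⌊945/3⌋ + ⌊945/5⌋ − ⌊945/6⌋ − ⌊945/10⌋ − ⌊945/15⌋ + ⌊945/30⌋ = 472 + 315 + 189 − 157 − 94 − 63 + 31 = 693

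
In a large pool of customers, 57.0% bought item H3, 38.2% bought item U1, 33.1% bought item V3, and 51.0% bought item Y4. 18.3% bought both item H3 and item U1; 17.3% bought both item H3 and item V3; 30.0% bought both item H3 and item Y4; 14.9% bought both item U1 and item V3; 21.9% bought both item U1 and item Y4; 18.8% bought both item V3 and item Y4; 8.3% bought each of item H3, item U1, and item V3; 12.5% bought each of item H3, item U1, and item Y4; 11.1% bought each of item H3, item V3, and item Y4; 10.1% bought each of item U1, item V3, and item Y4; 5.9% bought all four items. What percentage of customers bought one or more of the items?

P(at least one) = 57.0 + 38.2 + 33.1 + 51.0 − 18.3 − 17.3 − 30.0 − 14.9 − 21.9 − 18.8 + 8.3 + 12.5 + 11.1 + 10.1 − 5.9 = 94.2%

94.2%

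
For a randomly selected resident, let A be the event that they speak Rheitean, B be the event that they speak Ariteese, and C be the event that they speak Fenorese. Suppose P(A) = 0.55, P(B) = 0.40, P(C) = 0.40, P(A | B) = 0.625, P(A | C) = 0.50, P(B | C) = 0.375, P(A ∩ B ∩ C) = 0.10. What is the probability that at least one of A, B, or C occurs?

P(A ∩ B) = P(B)·P(A|B) = 0.40 × 0.625 = 0.25
P(A ∩ C) = P(C)·P(A|C) = 0.40 × 0.50 = 0.20
P(B ∩ C) = P(C)·P(B|C) = 0.40 × 0.375 = 0.15
Inclusion–exclusion gives
P(A ∪ B ∪ C) = 0.55 + 0.40 + 0.40 − 0.25 − 0.20 − 0.15 + 0.10 = 0.85

0.85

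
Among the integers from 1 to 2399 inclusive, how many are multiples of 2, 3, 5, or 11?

1817

floor(2399/2) + floor(2399/3) + floor(2399/5) + floor(2399/11) − floor(2399/6) − floor(2399/10) − floor(2399/22) − floor(2399/15) − floor(2399/33) − floor(2399/55) + floor(2399/30) + floor(2399/66) + floor(2399/110) + floor(2399/165) − floor(2399/330) = 1199 + 799 + 479 + 218 − 399 − 239 − 109 − 159 − 72 − 43 + 79 + 36 + 21 + 14 − 7 = 1817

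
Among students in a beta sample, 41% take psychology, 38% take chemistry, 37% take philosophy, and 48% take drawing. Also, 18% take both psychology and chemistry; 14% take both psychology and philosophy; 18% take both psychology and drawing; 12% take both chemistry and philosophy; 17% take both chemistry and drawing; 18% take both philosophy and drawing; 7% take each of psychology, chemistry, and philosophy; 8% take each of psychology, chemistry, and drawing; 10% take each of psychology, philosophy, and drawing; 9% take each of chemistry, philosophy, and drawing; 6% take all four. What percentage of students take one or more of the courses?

95%

Inclusion–exclusion gives
P(union) = 41 + 38 + 37 + 48 − 18 − 14 − 18 − 12 − 17 − 18 + 7 + 8 + 10 + 9 − 6 = 95%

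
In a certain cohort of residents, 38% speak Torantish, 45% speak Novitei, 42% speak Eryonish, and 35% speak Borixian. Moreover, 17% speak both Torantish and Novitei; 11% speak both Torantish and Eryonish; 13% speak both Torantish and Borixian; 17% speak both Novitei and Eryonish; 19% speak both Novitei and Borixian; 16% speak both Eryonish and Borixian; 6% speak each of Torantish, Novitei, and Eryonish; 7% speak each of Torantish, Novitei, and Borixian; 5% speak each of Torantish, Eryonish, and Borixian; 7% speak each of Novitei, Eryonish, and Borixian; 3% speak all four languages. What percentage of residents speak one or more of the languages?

89%

By inclusion–exclusion:
P(union) = 38 + 45 + 42 + 35 − 17 − 11 − 13 − 17 − 19 − 16 + 6 + 7 + 5 + 7 − 3 = 89%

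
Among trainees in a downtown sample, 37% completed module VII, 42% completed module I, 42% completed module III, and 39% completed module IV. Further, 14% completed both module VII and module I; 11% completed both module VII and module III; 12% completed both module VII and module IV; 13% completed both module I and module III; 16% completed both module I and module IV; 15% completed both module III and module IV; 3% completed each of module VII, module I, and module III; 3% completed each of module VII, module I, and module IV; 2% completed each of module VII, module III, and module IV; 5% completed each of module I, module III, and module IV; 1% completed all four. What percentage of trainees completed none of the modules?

9%

P(union) = 37 + 42 + 42 + 39 − 14 − 11 − 12 − 13 − 16 − 15 + 3 + 3 + 2 + 5 − 1 = 91%
P(none) = 100% − 91% = 9%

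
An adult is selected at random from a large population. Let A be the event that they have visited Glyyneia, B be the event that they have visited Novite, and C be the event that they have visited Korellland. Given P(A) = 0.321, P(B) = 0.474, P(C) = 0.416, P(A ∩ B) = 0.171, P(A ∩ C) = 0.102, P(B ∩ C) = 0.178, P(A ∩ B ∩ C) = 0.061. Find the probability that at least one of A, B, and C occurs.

0.821

Apply inclusion-exclusion:
P(A ∪ B ∪ C) = 0.321 + 0.474 + 0.416 − 0.171 − 0.102 − 0.178 + 0.061 = 0.821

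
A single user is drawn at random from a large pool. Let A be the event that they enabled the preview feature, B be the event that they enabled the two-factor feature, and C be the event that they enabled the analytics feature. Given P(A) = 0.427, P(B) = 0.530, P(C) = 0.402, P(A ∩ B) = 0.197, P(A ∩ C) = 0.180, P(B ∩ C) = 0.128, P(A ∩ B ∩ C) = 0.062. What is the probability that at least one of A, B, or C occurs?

P(A ∪ B ∪ C) = 0.427 + 0.530 + 0.402 − 0.197 − 0.180 − 0.128 + 0.062 = 0.916

0.916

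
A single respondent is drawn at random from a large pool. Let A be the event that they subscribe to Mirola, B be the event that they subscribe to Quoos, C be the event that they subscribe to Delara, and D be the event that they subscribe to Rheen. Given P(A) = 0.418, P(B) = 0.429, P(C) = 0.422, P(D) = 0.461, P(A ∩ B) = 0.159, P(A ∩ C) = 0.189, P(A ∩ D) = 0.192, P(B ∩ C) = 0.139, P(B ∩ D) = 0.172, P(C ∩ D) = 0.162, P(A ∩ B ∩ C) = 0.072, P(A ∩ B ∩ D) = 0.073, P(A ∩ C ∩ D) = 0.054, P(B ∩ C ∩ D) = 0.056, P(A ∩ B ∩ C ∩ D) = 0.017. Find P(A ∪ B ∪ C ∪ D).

P(A ∪ B ∪ C ∪ D) = 0.418 + 0.429 + 0.422 + 0.461 − 0.159 − 0.189 − 0.192 − 0.139 − 0.172 − 0.162 + 0.072 + 0.073 + 0.054 + 0.056 − 0.017 = 0.955

0.955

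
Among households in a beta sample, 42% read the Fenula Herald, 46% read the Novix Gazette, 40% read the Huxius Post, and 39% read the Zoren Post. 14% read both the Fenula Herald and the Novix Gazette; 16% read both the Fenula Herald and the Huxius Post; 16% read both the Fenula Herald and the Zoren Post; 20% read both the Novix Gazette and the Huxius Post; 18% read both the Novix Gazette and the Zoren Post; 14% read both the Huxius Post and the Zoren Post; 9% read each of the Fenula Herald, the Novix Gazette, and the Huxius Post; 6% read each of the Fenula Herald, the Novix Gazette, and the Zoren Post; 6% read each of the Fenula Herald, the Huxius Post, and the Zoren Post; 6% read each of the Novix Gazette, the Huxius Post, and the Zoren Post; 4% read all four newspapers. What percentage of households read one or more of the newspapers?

92%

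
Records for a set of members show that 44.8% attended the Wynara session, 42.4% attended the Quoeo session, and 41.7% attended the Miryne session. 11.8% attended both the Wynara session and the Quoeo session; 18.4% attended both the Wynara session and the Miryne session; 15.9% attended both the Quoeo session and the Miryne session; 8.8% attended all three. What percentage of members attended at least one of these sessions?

91.6%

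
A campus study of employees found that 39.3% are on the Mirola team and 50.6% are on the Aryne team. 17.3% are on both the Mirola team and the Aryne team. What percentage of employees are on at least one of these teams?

72.6%

P(at least one) = 39.3 + 50.6 − 17.3 = 72.6%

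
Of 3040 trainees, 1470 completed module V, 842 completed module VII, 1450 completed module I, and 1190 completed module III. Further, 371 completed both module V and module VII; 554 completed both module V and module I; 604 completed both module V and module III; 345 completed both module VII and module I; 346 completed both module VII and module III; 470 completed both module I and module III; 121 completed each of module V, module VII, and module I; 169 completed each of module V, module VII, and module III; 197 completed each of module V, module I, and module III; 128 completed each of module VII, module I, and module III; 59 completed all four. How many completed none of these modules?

N(≥1) = 1470 + 842 + 1450 + 1190 − 371 − 554 − 604 − 345 − 346 − 470 + 121 + 169 + 197 + 128 − 59 = 2818
None: 3040 − 2818 = 222

222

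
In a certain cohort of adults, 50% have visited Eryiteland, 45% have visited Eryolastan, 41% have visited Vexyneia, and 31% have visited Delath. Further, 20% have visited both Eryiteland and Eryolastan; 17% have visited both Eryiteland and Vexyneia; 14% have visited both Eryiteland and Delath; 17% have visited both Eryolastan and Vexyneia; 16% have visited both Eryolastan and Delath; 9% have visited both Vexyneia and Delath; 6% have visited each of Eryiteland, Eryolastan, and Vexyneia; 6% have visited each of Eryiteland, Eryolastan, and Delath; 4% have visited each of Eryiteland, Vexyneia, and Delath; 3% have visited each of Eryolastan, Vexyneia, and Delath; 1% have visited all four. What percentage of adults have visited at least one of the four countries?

92%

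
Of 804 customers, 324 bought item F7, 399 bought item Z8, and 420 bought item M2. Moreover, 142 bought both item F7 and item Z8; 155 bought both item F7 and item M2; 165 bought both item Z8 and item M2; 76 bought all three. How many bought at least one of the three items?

|union| = 324 + 399 + 420 − 142 − 155 − 165 + 76 = 757

757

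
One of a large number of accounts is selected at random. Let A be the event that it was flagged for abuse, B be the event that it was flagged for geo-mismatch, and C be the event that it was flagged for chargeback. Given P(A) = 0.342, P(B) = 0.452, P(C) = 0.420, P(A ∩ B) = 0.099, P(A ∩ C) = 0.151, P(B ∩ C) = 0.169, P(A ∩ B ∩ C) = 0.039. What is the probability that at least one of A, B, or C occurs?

0.834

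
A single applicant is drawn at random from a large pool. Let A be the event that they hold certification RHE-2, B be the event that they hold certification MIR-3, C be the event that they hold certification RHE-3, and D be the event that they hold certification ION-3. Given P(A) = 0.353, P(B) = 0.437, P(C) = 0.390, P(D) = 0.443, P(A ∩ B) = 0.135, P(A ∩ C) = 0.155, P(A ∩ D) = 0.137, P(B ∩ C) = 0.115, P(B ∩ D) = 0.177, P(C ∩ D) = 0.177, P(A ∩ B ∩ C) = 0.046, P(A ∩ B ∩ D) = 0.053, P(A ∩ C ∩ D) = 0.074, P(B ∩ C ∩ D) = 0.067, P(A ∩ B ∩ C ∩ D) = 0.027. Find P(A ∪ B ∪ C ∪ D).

0.940

P(A ∪ B ∪ C ∪ D) = 0.353 + 0.437 + 0.390 + 0.443 − 0.135 − 0.155 − 0.137 − 0.115 − 0.177 − 0.177 + 0.046 + 0.053 + 0.074 + 0.067 − 0.027 = 0.940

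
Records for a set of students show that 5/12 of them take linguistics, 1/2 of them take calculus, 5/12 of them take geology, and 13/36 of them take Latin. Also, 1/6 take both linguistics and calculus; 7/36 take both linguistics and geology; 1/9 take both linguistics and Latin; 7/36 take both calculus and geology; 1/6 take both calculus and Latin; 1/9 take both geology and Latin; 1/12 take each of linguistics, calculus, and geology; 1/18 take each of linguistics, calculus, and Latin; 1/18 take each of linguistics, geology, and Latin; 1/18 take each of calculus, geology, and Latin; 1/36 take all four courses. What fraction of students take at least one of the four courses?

35/36

Inclusion–exclusion gives
P(union) = 5/12 + 1/2 + 5/12 + 13/36 − 1/6 − 7/36 − 1/9 − 7/36 − 1/6 − 1/9 + 1/12 + 1/18 + 1/18 + 1/18 − 1/36 = 35/36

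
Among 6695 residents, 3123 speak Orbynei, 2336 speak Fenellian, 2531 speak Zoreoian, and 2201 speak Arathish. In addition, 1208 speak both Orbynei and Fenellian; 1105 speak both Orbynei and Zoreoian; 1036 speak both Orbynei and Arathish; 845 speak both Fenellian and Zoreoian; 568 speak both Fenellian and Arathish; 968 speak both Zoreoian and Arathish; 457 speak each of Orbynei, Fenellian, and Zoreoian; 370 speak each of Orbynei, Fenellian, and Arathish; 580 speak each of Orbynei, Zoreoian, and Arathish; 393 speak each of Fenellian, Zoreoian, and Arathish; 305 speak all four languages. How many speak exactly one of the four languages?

By inclusion–exclusion (exactly-one form):
|exactly one| = 3123 + 2336 + 2531 + 2201 − 2·1208 − 2·1105 − 2·1036 − 2·845 − 2·568 − 2·968 + 3·457 + 3·370 + 3·580 + 3·393 − 4·305 = 2911

2911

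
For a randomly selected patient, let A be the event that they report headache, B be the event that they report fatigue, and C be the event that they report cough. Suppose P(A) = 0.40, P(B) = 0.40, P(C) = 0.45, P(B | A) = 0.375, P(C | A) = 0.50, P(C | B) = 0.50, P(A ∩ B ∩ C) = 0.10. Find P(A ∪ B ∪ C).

0.80

P(A ∩ B) = P(A)·P(B|A) = 0.40 × 0.375 = 0.15
P(A ∩ C) = P(A)·P(C|A) = 0.40 × 0.50 = 0.20
P(B ∩ C) = P(B)·P(C|B) = 0.40 × 0.50 = 0.20
P(A ∪ B ∪ C) = 0.40 + 0.40 + 0.45 − 0.15 − 0.20 − 0.20 + 0.10 = 0.80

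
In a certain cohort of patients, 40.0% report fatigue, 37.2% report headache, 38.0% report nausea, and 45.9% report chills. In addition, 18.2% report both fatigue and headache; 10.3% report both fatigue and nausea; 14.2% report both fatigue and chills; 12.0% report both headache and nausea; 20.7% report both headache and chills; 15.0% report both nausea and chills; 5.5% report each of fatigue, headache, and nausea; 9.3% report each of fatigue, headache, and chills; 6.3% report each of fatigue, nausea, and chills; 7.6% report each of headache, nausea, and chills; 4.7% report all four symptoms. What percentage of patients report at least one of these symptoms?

94.7%

P(≥1) = 40.0 + 37.2 + 38.0 + 45.9 − 18.2 − 10.3 − 14.2 − 12.0 − 20.7 − 15.0 + 5.5 + 9.3 + 6.3 + 7.6 − 4.7 = 94.7%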